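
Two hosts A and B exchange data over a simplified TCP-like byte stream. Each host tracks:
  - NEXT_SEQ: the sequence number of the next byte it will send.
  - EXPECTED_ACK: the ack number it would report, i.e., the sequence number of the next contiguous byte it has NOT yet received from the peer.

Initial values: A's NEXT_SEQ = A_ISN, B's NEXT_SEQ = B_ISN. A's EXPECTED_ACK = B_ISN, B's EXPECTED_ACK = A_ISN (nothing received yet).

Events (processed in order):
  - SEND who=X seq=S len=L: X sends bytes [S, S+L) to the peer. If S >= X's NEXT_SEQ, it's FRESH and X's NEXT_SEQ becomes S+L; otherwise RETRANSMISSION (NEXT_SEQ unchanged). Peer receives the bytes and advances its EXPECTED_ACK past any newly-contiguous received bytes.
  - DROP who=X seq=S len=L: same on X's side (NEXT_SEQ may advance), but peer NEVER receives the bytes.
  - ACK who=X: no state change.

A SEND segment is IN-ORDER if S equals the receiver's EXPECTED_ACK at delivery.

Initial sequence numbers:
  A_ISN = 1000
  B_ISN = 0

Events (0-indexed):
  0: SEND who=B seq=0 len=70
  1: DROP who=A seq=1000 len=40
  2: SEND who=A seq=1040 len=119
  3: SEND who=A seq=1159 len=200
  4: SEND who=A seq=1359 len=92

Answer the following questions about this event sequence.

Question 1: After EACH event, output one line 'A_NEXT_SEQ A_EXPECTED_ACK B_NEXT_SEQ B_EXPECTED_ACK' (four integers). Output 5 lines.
1000 70 70 1000
1040 70 70 1000
1159 70 70 1000
1359 70 70 1000
1451 70 70 1000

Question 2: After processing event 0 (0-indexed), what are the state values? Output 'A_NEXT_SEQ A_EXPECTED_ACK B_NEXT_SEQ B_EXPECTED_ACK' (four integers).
After event 0: A_seq=1000 A_ack=70 B_seq=70 B_ack=1000

1000 70 70 1000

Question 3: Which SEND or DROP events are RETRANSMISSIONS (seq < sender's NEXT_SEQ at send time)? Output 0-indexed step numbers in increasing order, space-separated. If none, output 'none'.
Step 0: SEND seq=0 -> fresh
Step 1: DROP seq=1000 -> fresh
Step 2: SEND seq=1040 -> fresh
Step 3: SEND seq=1159 -> fresh
Step 4: SEND seq=1359 -> fresh

Answer: none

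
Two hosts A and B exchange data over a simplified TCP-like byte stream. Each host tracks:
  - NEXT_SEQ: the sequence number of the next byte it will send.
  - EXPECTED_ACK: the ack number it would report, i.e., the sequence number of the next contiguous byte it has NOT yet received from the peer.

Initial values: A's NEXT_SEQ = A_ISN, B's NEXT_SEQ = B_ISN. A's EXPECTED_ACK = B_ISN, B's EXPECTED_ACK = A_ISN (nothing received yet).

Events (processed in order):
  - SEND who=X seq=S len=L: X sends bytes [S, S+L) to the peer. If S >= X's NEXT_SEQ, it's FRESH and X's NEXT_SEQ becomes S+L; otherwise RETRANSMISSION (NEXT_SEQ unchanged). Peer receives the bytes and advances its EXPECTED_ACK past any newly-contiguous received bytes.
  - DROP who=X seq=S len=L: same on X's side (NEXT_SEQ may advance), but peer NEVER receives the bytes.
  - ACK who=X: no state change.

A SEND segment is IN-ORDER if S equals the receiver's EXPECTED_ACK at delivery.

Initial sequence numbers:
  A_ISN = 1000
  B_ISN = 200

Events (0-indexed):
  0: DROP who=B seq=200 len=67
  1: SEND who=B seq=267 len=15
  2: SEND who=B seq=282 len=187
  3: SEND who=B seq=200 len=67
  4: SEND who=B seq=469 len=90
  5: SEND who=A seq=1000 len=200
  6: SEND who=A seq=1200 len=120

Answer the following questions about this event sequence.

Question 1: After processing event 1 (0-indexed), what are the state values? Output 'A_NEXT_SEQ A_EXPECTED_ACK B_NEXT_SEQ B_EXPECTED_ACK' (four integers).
After event 0: A_seq=1000 A_ack=200 B_seq=267 B_ack=1000
After event 1: A_seq=1000 A_ack=200 B_seq=282 B_ack=1000

1000 200 282 1000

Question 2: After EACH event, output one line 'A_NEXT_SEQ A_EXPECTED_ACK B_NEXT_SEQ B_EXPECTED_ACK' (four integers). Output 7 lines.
1000 200 267 1000
1000 200 282 1000
1000 200 469 1000
1000 469 469 1000
1000 559 559 1000
1200 559 559 1200
1320 559 559 1320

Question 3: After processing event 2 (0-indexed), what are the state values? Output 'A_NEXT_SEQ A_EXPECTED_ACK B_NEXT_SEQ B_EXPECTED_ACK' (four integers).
After event 0: A_seq=1000 A_ack=200 B_seq=267 B_ack=1000
After event 1: A_seq=1000 A_ack=200 B_seq=282 B_ack=1000
After event 2: A_seq=1000 A_ack=200 B_seq=469 B_ack=1000

1000 200 469 1000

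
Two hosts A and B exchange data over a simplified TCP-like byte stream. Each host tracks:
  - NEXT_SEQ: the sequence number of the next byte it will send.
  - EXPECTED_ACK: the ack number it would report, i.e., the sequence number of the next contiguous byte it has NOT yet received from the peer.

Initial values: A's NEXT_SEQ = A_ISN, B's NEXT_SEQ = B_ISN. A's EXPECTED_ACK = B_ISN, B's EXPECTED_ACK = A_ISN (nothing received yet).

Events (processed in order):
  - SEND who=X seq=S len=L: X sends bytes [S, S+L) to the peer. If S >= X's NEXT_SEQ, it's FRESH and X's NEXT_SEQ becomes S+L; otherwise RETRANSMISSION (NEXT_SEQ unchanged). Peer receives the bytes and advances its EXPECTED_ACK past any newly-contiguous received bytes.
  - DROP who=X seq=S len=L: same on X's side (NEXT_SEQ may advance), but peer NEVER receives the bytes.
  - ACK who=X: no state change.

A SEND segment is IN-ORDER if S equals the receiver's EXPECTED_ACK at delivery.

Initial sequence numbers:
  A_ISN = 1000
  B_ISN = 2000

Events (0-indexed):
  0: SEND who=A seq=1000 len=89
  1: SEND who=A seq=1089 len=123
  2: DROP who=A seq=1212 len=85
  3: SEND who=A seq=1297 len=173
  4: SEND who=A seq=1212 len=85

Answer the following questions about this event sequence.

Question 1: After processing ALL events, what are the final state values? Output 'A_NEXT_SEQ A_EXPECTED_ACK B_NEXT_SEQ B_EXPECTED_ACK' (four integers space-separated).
After event 0: A_seq=1089 A_ack=2000 B_seq=2000 B_ack=1089
After event 1: A_seq=1212 A_ack=2000 B_seq=2000 B_ack=1212
After event 2: A_seq=1297 A_ack=2000 B_seq=2000 B_ack=1212
After event 3: A_seq=1470 A_ack=2000 B_seq=2000 B_ack=1212
After event 4: A_seq=1470 A_ack=2000 B_seq=2000 B_ack=1470

Answer: 1470 2000 2000 1470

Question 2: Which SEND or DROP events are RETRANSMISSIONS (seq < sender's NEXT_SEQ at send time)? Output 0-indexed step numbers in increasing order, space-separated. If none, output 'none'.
Answer: 4

Derivation:
Step 0: SEND seq=1000 -> fresh
Step 1: SEND seq=1089 -> fresh
Step 2: DROP seq=1212 -> fresh
Step 3: SEND seq=1297 -> fresh
Step 4: SEND seq=1212 -> retransmit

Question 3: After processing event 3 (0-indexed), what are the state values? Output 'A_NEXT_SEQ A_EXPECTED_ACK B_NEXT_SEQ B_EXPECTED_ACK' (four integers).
After event 0: A_seq=1089 A_ack=2000 B_seq=2000 B_ack=1089
After event 1: A_seq=1212 A_ack=2000 B_seq=2000 B_ack=1212
After event 2: A_seq=1297 A_ack=2000 B_seq=2000 B_ack=1212
After event 3: A_seq=1470 A_ack=2000 B_seq=2000 B_ack=1212

1470 2000 2000 1212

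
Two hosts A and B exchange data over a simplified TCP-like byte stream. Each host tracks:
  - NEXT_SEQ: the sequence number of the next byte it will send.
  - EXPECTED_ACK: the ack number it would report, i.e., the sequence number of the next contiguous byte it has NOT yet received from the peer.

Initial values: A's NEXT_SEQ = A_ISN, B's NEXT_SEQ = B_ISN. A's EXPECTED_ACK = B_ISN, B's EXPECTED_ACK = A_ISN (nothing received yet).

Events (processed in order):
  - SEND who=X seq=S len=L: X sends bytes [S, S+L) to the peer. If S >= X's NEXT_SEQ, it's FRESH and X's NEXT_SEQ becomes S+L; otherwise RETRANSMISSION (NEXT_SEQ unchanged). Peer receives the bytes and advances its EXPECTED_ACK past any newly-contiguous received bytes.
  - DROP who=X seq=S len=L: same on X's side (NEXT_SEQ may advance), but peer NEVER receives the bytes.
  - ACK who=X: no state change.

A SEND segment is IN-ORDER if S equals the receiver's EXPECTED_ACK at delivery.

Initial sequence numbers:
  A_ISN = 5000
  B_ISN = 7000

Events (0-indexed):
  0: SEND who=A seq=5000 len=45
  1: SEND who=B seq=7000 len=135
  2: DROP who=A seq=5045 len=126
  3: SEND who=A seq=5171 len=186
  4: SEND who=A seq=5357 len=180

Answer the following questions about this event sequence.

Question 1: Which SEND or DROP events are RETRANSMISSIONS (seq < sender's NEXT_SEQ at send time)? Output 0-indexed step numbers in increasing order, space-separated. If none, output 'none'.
Step 0: SEND seq=5000 -> fresh
Step 1: SEND seq=7000 -> fresh
Step 2: DROP seq=5045 -> fresh
Step 3: SEND seq=5171 -> fresh
Step 4: SEND seq=5357 -> fresh

Answer: none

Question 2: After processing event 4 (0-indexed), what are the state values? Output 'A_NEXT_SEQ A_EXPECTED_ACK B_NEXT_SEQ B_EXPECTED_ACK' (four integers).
After event 0: A_seq=5045 A_ack=7000 B_seq=7000 B_ack=5045
After event 1: A_seq=5045 A_ack=7135 B_seq=7135 B_ack=5045
After event 2: A_seq=5171 A_ack=7135 B_seq=7135 B_ack=5045
After event 3: A_seq=5357 A_ack=7135 B_seq=7135 B_ack=5045
After event 4: A_seq=5537 A_ack=7135 B_seq=7135 B_ack=5045

5537 7135 7135 5045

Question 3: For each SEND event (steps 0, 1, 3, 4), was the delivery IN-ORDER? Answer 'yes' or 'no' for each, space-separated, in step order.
Answer: yes yes no no

Derivation:
Step 0: SEND seq=5000 -> in-order
Step 1: SEND seq=7000 -> in-order
Step 3: SEND seq=5171 -> out-of-order
Step 4: SEND seq=5357 -> out-of-order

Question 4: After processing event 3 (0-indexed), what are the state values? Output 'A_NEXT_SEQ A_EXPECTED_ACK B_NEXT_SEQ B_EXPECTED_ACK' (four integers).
After event 0: A_seq=5045 A_ack=7000 B_seq=7000 B_ack=5045
After event 1: A_seq=5045 A_ack=7135 B_seq=7135 B_ack=5045
After event 2: A_seq=5171 A_ack=7135 B_seq=7135 B_ack=5045
After event 3: A_seq=5357 A_ack=7135 B_seq=7135 B_ack=5045

5357 7135 7135 5045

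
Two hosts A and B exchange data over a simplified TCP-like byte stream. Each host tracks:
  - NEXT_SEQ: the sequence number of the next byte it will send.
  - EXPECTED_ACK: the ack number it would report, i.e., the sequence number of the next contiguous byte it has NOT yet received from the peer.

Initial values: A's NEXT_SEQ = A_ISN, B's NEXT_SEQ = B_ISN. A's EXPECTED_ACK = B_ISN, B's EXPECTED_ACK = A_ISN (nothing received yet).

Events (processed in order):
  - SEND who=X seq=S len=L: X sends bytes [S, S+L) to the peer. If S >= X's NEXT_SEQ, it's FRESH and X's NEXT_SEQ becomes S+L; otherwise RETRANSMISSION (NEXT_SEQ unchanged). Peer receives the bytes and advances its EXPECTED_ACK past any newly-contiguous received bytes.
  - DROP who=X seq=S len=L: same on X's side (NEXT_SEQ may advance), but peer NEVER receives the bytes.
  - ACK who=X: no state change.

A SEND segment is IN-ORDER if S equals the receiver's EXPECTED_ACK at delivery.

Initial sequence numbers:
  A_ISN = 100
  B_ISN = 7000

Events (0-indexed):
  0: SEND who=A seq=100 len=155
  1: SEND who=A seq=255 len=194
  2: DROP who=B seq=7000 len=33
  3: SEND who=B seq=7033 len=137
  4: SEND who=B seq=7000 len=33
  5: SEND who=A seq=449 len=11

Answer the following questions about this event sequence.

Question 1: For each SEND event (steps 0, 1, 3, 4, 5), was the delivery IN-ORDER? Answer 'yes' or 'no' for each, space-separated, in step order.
Step 0: SEND seq=100 -> in-order
Step 1: SEND seq=255 -> in-order
Step 3: SEND seq=7033 -> out-of-order
Step 4: SEND seq=7000 -> in-order
Step 5: SEND seq=449 -> in-order

Answer: yes yes no yes yes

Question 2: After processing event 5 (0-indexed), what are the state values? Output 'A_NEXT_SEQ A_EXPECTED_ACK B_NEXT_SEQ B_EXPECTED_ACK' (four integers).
After event 0: A_seq=255 A_ack=7000 B_seq=7000 B_ack=255
After event 1: A_seq=449 A_ack=7000 B_seq=7000 B_ack=449
After event 2: A_seq=449 A_ack=7000 B_seq=7033 B_ack=449
After event 3: A_seq=449 A_ack=7000 B_seq=7170 B_ack=449
After event 4: A_seq=449 A_ack=7170 B_seq=7170 B_ack=449
After event 5: A_seq=460 A_ack=7170 B_seq=7170 B_ack=460

460 7170 7170 460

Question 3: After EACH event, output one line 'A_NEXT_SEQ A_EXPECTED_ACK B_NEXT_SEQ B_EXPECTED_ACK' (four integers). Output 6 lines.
255 7000 7000 255
449 7000 7000 449
449 7000 7033 449
449 7000 7170 449
449 7170 7170 449
460 7170 7170 460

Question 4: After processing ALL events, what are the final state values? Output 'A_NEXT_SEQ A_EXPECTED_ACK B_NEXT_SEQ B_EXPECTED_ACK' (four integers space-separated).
After event 0: A_seq=255 A_ack=7000 B_seq=7000 B_ack=255
After event 1: A_seq=449 A_ack=7000 B_seq=7000 B_ack=449
After event 2: A_seq=449 A_ack=7000 B_seq=7033 B_ack=449
After event 3: A_seq=449 A_ack=7000 B_seq=7170 B_ack=449
After event 4: A_seq=449 A_ack=7170 B_seq=7170 B_ack=449
After event 5: A_seq=460 A_ack=7170 B_seq=7170 B_ack=460

Answer: 460 7170 7170 460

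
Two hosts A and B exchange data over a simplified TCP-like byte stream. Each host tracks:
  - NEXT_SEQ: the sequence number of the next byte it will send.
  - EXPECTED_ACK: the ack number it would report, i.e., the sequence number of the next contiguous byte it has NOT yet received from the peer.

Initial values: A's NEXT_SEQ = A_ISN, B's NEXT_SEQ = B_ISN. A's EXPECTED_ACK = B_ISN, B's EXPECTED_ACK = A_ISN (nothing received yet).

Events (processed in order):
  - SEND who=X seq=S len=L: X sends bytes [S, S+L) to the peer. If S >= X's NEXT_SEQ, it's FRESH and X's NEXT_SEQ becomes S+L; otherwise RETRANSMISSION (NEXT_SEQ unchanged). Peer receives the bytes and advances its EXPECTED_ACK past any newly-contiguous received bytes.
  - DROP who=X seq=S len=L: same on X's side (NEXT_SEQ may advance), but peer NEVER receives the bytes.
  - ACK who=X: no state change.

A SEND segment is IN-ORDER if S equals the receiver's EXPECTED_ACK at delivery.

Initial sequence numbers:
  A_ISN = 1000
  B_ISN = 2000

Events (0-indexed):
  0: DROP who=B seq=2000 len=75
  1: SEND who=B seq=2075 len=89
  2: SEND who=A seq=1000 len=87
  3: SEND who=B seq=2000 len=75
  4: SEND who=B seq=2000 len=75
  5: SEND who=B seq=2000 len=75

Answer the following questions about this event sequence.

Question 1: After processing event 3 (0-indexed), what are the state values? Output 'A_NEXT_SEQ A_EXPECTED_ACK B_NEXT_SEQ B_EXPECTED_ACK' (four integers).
After event 0: A_seq=1000 A_ack=2000 B_seq=2075 B_ack=1000
After event 1: A_seq=1000 A_ack=2000 B_seq=2164 B_ack=1000
After event 2: A_seq=1087 A_ack=2000 B_seq=2164 B_ack=1087
After event 3: A_seq=1087 A_ack=2164 B_seq=2164 B_ack=1087

1087 2164 2164 1087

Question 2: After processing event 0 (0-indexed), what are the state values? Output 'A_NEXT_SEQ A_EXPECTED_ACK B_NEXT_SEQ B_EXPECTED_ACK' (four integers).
After event 0: A_seq=1000 A_ack=2000 B_seq=2075 B_ack=1000

1000 2000 2075 1000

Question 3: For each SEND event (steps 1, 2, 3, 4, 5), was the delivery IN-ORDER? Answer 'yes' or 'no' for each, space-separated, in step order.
Step 1: SEND seq=2075 -> out-of-order
Step 2: SEND seq=1000 -> in-order
Step 3: SEND seq=2000 -> in-order
Step 4: SEND seq=2000 -> out-of-order
Step 5: SEND seq=2000 -> out-of-order

Answer: no yes yes no no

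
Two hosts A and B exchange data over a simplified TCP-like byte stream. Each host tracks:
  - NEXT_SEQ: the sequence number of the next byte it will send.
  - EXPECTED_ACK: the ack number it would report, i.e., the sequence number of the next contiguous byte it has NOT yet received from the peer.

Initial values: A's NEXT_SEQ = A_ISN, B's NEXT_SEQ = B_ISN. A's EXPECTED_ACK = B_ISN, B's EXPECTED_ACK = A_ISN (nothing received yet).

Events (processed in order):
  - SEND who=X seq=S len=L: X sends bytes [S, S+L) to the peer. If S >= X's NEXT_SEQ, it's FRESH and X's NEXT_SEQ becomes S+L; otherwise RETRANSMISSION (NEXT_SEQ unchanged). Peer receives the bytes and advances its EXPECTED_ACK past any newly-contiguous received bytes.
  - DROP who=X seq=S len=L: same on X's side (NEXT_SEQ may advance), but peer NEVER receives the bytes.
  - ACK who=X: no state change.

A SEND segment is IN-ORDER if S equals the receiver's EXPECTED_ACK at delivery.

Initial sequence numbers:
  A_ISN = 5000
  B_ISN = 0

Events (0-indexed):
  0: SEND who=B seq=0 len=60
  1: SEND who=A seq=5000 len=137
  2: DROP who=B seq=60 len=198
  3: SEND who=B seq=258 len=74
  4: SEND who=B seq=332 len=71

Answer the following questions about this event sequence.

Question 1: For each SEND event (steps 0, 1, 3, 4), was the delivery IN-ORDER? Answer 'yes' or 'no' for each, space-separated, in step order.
Step 0: SEND seq=0 -> in-order
Step 1: SEND seq=5000 -> in-order
Step 3: SEND seq=258 -> out-of-order
Step 4: SEND seq=332 -> out-of-order

Answer: yes yes no no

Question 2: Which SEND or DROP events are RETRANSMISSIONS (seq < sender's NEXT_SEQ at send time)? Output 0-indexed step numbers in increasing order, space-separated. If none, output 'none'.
Answer: none

Derivation:
Step 0: SEND seq=0 -> fresh
Step 1: SEND seq=5000 -> fresh
Step 2: DROP seq=60 -> fresh
Step 3: SEND seq=258 -> fresh
Step 4: SEND seq=332 -> fresh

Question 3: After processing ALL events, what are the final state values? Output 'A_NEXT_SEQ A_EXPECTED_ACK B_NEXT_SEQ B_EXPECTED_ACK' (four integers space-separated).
Answer: 5137 60 403 5137

Derivation:
After event 0: A_seq=5000 A_ack=60 B_seq=60 B_ack=5000
After event 1: A_seq=5137 A_ack=60 B_seq=60 B_ack=5137
After event 2: A_seq=5137 A_ack=60 B_seq=258 B_ack=5137
After event 3: A_seq=5137 A_ack=60 B_seq=332 B_ack=5137
After event 4: A_seq=5137 A_ack=60 B_seq=403 B_ack=5137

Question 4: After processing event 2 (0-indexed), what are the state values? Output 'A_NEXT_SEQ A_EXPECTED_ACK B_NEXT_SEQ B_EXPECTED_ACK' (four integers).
After event 0: A_seq=5000 A_ack=60 B_seq=60 B_ack=5000
After event 1: A_seq=5137 A_ack=60 B_seq=60 B_ack=5137
After event 2: A_seq=5137 A_ack=60 B_seq=258 B_ack=5137

5137 60 258 5137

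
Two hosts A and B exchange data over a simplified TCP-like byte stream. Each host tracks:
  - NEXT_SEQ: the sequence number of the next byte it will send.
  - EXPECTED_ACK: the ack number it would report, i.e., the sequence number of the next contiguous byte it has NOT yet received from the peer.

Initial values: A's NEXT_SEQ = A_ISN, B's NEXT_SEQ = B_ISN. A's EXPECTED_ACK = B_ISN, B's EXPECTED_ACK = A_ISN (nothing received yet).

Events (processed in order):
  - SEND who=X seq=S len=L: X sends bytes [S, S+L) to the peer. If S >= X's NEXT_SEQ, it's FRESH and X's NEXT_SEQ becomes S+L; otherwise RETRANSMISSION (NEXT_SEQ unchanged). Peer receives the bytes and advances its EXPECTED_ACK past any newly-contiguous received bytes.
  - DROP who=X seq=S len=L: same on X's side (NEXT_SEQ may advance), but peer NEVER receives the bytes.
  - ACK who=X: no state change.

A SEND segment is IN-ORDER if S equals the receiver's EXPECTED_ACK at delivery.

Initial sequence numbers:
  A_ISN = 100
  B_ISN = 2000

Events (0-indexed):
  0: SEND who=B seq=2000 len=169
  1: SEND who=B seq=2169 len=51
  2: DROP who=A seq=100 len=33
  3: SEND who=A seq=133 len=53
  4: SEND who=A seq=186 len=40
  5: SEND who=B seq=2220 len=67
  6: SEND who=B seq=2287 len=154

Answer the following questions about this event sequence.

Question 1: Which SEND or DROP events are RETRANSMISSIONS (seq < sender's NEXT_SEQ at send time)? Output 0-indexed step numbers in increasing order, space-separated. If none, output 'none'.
Answer: none

Derivation:
Step 0: SEND seq=2000 -> fresh
Step 1: SEND seq=2169 -> fresh
Step 2: DROP seq=100 -> fresh
Step 3: SEND seq=133 -> fresh
Step 4: SEND seq=186 -> fresh
Step 5: SEND seq=2220 -> fresh
Step 6: SEND seq=2287 -> fresh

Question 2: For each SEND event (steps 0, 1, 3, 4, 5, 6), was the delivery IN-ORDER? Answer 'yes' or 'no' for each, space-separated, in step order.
Answer: yes yes no no yes yes

Derivation:
Step 0: SEND seq=2000 -> in-order
Step 1: SEND seq=2169 -> in-order
Step 3: SEND seq=133 -> out-of-order
Step 4: SEND seq=186 -> out-of-order
Step 5: SEND seq=2220 -> in-order
Step 6: SEND seq=2287 -> in-order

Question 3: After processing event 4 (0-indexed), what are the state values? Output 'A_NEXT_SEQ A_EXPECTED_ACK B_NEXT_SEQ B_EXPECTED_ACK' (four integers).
After event 0: A_seq=100 A_ack=2169 B_seq=2169 B_ack=100
After event 1: A_seq=100 A_ack=2220 B_seq=2220 B_ack=100
After event 2: A_seq=133 A_ack=2220 B_seq=2220 B_ack=100
After event 3: A_seq=186 A_ack=2220 B_seq=2220 B_ack=100
After event 4: A_seq=226 A_ack=2220 B_seq=2220 B_ack=100

226 2220 2220 100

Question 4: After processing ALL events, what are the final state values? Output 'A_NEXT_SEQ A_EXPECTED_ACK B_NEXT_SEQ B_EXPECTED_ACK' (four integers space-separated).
Answer: 226 2441 2441 100

Derivation:
After event 0: A_seq=100 A_ack=2169 B_seq=2169 B_ack=100
After event 1: A_seq=100 A_ack=2220 B_seq=2220 B_ack=100
After event 2: A_seq=133 A_ack=2220 B_seq=2220 B_ack=100
After event 3: A_seq=186 A_ack=2220 B_seq=2220 B_ack=100
After event 4: A_seq=226 A_ack=2220 B_seq=2220 B_ack=100
After event 5: A_seq=226 A_ack=2287 B_seq=2287 B_ack=100
After event 6: A_seq=226 A_ack=2441 B_seq=2441 B_ack=100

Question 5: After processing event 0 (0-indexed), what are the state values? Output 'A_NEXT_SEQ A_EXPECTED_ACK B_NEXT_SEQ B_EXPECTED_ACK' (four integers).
After event 0: A_seq=100 A_ack=2169 B_seq=2169 B_ack=100

100 2169 2169 100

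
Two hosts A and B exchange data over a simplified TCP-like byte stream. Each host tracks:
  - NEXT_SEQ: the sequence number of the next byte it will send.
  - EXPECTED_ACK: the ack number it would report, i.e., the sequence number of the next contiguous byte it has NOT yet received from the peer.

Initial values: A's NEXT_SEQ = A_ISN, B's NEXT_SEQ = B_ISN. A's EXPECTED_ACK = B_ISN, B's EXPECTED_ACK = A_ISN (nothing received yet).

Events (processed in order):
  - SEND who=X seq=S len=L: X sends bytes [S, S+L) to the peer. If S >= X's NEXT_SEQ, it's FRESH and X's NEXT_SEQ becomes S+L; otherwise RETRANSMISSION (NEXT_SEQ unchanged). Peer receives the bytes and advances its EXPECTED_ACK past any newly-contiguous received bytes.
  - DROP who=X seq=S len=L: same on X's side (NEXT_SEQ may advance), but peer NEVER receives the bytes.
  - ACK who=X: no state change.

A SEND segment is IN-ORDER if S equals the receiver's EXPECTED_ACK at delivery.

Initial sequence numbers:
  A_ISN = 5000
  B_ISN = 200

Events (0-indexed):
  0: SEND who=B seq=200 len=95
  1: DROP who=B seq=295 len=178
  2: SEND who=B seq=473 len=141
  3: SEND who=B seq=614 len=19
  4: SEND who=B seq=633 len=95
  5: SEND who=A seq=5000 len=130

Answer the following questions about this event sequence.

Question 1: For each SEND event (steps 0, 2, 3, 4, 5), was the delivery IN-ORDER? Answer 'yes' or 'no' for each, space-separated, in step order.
Answer: yes no no no yes

Derivation:
Step 0: SEND seq=200 -> in-order
Step 2: SEND seq=473 -> out-of-order
Step 3: SEND seq=614 -> out-of-order
Step 4: SEND seq=633 -> out-of-order
Step 5: SEND seq=5000 -> in-order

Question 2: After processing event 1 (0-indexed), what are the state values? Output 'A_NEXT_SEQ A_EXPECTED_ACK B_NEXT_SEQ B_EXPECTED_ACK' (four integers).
After event 0: A_seq=5000 A_ack=295 B_seq=295 B_ack=5000
After event 1: A_seq=5000 A_ack=295 B_seq=473 B_ack=5000

5000 295 473 5000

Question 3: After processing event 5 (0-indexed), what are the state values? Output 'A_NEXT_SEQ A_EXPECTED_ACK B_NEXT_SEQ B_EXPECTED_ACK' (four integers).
After event 0: A_seq=5000 A_ack=295 B_seq=295 B_ack=5000
After event 1: A_seq=5000 A_ack=295 B_seq=473 B_ack=5000
After event 2: A_seq=5000 A_ack=295 B_seq=614 B_ack=5000
After event 3: A_seq=5000 A_ack=295 B_seq=633 B_ack=5000
After event 4: A_seq=5000 A_ack=295 B_seq=728 B_ack=5000
After event 5: A_seq=5130 A_ack=295 B_seq=728 B_ack=5130

5130 295 728 5130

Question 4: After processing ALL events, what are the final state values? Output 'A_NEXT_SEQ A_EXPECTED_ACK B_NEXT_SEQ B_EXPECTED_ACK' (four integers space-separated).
Answer: 5130 295 728 5130

Derivation:
After event 0: A_seq=5000 A_ack=295 B_seq=295 B_ack=5000
After event 1: A_seq=5000 A_ack=295 B_seq=473 B_ack=5000
After event 2: A_seq=5000 A_ack=295 B_seq=614 B_ack=5000
After event 3: A_seq=5000 A_ack=295 B_seq=633 B_ack=5000
After event 4: A_seq=5000 A_ack=295 B_seq=728 B_ack=5000
After event 5: A_seq=5130 A_ack=295 B_seq=728 B_ack=5130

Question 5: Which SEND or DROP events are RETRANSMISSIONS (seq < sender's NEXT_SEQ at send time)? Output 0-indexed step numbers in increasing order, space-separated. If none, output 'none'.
Step 0: SEND seq=200 -> fresh
Step 1: DROP seq=295 -> fresh
Step 2: SEND seq=473 -> fresh
Step 3: SEND seq=614 -> fresh
Step 4: SEND seq=633 -> fresh
Step 5: SEND seq=5000 -> fresh

Answer: none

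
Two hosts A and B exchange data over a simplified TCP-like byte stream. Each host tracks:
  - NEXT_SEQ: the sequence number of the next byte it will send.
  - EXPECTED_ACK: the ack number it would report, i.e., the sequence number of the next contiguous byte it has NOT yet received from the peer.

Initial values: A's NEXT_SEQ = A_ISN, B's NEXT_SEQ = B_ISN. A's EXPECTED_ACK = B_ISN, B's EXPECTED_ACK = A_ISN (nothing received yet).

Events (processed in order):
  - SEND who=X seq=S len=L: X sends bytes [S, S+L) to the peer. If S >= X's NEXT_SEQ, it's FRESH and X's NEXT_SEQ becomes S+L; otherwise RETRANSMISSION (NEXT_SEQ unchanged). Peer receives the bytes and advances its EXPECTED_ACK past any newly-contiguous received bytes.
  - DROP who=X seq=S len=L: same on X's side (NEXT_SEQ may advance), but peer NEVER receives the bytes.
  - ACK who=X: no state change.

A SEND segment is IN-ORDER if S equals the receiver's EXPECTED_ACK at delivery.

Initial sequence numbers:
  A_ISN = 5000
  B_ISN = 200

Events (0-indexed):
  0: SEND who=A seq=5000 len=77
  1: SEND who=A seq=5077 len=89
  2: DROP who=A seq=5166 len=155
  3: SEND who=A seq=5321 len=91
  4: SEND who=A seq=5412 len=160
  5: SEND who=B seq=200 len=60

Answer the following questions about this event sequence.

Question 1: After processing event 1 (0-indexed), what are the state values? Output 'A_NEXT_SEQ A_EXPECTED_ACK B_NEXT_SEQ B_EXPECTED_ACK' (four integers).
After event 0: A_seq=5077 A_ack=200 B_seq=200 B_ack=5077
After event 1: A_seq=5166 A_ack=200 B_seq=200 B_ack=5166

5166 200 200 5166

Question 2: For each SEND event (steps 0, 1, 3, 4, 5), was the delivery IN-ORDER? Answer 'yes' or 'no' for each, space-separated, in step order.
Step 0: SEND seq=5000 -> in-order
Step 1: SEND seq=5077 -> in-order
Step 3: SEND seq=5321 -> out-of-order
Step 4: SEND seq=5412 -> out-of-order
Step 5: SEND seq=200 -> in-order

Answer: yes yes no no yes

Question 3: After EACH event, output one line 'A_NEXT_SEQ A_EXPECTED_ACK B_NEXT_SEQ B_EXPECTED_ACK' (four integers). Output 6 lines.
5077 200 200 5077
5166 200 200 5166
5321 200 200 5166
5412 200 200 5166
5572 200 200 5166
5572 260 260 5166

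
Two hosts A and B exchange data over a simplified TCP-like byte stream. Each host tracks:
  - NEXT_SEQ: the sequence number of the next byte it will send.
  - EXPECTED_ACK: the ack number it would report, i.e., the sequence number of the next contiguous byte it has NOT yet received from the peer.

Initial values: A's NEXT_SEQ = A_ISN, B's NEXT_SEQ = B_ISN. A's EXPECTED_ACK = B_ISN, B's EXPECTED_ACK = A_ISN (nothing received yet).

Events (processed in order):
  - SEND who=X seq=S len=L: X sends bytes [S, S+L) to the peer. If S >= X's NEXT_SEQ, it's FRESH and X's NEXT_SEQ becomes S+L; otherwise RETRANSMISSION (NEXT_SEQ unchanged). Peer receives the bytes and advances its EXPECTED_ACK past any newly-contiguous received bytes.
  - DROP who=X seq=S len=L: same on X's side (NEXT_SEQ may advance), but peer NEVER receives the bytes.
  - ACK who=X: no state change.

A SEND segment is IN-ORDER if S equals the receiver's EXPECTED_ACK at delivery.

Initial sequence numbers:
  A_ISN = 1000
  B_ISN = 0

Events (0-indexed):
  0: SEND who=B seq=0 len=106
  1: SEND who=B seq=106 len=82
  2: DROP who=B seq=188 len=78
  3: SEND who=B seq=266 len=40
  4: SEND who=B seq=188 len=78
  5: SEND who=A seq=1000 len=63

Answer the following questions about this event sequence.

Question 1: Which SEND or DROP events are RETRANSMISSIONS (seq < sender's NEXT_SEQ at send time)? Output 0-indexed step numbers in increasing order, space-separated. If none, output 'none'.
Answer: 4

Derivation:
Step 0: SEND seq=0 -> fresh
Step 1: SEND seq=106 -> fresh
Step 2: DROP seq=188 -> fresh
Step 3: SEND seq=266 -> fresh
Step 4: SEND seq=188 -> retransmit
Step 5: SEND seq=1000 -> fresh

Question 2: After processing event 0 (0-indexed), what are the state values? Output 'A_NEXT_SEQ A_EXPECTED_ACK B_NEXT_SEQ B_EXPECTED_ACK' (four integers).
After event 0: A_seq=1000 A_ack=106 B_seq=106 B_ack=1000

1000 106 106 1000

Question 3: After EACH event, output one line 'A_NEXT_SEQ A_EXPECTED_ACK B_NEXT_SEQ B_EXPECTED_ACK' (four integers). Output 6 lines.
1000 106 106 1000
1000 188 188 1000
1000 188 266 1000
1000 188 306 1000
1000 306 306 1000
1063 306 306 1063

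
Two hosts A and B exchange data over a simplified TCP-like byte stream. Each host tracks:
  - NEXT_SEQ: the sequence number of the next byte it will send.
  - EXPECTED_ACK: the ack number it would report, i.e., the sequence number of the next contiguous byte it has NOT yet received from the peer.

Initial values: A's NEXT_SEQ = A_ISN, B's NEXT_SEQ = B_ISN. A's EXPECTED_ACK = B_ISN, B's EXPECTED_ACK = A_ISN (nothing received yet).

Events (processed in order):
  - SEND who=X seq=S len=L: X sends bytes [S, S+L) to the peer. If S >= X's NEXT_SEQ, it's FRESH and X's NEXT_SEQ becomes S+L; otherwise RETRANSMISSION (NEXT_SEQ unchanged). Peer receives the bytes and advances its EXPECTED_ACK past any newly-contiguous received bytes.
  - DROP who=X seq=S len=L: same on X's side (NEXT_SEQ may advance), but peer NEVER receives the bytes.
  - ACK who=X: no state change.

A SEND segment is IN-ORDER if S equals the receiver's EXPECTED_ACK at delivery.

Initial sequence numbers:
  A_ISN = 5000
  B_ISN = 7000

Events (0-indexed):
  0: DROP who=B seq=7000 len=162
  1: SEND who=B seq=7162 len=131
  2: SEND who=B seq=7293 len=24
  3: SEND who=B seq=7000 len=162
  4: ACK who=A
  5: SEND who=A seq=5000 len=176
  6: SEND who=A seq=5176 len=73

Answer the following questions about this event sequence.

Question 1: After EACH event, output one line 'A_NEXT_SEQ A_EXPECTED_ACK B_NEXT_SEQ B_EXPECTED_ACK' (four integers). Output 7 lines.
5000 7000 7162 5000
5000 7000 7293 5000
5000 7000 7317 5000
5000 7317 7317 5000
5000 7317 7317 5000
5176 7317 7317 5176
5249 7317 7317 5249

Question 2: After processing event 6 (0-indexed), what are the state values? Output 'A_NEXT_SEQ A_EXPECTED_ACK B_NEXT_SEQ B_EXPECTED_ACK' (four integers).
After event 0: A_seq=5000 A_ack=7000 B_seq=7162 B_ack=5000
After event 1: A_seq=5000 A_ack=7000 B_seq=7293 B_ack=5000
After event 2: A_seq=5000 A_ack=7000 B_seq=7317 B_ack=5000
After event 3: A_seq=5000 A_ack=7317 B_seq=7317 B_ack=5000
After event 4: A_seq=5000 A_ack=7317 B_seq=7317 B_ack=5000
After event 5: A_seq=5176 A_ack=7317 B_seq=7317 B_ack=5176
After event 6: A_seq=5249 A_ack=7317 B_seq=7317 B_ack=5249

5249 7317 7317 5249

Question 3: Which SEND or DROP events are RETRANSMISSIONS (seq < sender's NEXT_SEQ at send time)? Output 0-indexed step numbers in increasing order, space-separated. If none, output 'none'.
Step 0: DROP seq=7000 -> fresh
Step 1: SEND seq=7162 -> fresh
Step 2: SEND seq=7293 -> fresh
Step 3: SEND seq=7000 -> retransmit
Step 5: SEND seq=5000 -> fresh
Step 6: SEND seq=5176 -> fresh

Answer: 3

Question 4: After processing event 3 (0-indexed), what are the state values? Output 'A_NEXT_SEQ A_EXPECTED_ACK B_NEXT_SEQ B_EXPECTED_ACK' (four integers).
After event 0: A_seq=5000 A_ack=7000 B_seq=7162 B_ack=5000
After event 1: A_seq=5000 A_ack=7000 B_seq=7293 B_ack=5000
After event 2: A_seq=5000 A_ack=7000 B_seq=7317 B_ack=5000
After event 3: A_seq=5000 A_ack=7317 B_seq=7317 B_ack=5000

5000 7317 7317 5000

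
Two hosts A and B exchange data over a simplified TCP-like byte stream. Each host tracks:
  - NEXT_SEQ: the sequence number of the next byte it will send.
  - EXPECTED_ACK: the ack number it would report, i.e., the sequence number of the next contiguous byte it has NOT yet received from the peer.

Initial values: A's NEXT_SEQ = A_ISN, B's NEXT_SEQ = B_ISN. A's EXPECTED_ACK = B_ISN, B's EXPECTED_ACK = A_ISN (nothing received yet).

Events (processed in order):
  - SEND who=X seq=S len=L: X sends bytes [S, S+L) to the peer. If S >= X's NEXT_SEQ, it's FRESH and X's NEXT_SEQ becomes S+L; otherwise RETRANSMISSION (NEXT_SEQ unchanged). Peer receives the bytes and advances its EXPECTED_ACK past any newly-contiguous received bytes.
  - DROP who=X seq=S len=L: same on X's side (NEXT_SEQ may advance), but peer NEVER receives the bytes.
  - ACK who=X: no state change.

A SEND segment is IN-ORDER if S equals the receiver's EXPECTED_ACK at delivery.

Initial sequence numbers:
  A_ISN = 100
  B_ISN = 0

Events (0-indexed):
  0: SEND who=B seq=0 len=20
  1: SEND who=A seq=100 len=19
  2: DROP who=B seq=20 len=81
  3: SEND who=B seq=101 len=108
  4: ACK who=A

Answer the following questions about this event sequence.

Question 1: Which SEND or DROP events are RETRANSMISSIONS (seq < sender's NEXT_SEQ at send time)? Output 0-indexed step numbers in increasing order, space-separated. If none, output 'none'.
Step 0: SEND seq=0 -> fresh
Step 1: SEND seq=100 -> fresh
Step 2: DROP seq=20 -> fresh
Step 3: SEND seq=101 -> fresh

Answer: none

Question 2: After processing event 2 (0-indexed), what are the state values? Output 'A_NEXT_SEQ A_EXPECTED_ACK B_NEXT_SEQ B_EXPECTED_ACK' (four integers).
After event 0: A_seq=100 A_ack=20 B_seq=20 B_ack=100
After event 1: A_seq=119 A_ack=20 B_seq=20 B_ack=119
After event 2: A_seq=119 A_ack=20 B_seq=101 B_ack=119

119 20 101 119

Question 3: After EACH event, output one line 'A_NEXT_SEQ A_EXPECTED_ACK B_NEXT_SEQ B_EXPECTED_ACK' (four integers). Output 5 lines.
100 20 20 100
119 20 20 119
119 20 101 119
119 20 209 119
119 20 209 119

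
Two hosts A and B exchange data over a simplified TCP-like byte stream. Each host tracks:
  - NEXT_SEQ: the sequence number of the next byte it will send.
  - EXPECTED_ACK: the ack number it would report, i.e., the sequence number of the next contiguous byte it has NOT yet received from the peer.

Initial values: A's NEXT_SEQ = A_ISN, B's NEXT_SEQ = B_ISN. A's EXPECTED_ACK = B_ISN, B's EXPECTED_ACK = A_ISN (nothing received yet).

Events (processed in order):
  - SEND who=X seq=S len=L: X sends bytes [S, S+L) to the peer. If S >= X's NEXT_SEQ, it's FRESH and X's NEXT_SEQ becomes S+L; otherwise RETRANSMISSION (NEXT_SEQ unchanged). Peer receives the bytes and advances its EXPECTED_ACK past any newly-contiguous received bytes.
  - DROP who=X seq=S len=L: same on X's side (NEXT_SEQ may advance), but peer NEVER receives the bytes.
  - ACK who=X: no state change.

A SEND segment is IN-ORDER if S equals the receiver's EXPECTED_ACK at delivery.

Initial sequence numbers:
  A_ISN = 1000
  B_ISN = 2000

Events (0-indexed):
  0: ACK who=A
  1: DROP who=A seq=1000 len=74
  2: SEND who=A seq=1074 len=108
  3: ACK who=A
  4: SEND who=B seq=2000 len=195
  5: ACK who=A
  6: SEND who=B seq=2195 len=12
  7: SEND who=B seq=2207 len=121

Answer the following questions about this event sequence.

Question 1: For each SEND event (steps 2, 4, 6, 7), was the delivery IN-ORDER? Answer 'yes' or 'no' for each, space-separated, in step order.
Answer: no yes yes yes

Derivation:
Step 2: SEND seq=1074 -> out-of-order
Step 4: SEND seq=2000 -> in-order
Step 6: SEND seq=2195 -> in-order
Step 7: SEND seq=2207 -> in-order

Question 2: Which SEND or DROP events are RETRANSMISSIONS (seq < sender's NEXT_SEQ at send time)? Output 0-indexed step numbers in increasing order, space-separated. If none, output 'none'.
Answer: none

Derivation:
Step 1: DROP seq=1000 -> fresh
Step 2: SEND seq=1074 -> fresh
Step 4: SEND seq=2000 -> fresh
Step 6: SEND seq=2195 -> fresh
Step 7: SEND seq=2207 -> fresh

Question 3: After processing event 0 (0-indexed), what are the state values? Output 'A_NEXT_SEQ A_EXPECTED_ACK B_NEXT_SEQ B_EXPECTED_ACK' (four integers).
After event 0: A_seq=1000 A_ack=2000 B_seq=2000 B_ack=1000

1000 2000 2000 1000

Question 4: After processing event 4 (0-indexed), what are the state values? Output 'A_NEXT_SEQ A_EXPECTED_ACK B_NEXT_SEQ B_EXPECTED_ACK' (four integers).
After event 0: A_seq=1000 A_ack=2000 B_seq=2000 B_ack=1000
After event 1: A_seq=1074 A_ack=2000 B_seq=2000 B_ack=1000
After event 2: A_seq=1182 A_ack=2000 B_seq=2000 B_ack=1000
After event 3: A_seq=1182 A_ack=2000 B_seq=2000 B_ack=1000
After event 4: A_seq=1182 A_ack=2195 B_seq=2195 B_ack=1000

1182 2195 2195 1000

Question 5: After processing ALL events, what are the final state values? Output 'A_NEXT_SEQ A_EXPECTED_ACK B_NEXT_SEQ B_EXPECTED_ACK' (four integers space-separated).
Answer: 1182 2328 2328 1000

Derivation:
After event 0: A_seq=1000 A_ack=2000 B_seq=2000 B_ack=1000
After event 1: A_seq=1074 A_ack=2000 B_seq=2000 B_ack=1000
After event 2: A_seq=1182 A_ack=2000 B_seq=2000 B_ack=1000
After event 3: A_seq=1182 A_ack=2000 B_seq=2000 B_ack=1000
After event 4: A_seq=1182 A_ack=2195 B_seq=2195 B_ack=1000
After event 5: A_seq=1182 A_ack=2195 B_seq=2195 B_ack=1000
After event 6: A_seq=1182 A_ack=2207 B_seq=2207 B_ack=1000
After event 7: A_seq=1182 A_ack=2328 B_seq=2328 B_ack=1000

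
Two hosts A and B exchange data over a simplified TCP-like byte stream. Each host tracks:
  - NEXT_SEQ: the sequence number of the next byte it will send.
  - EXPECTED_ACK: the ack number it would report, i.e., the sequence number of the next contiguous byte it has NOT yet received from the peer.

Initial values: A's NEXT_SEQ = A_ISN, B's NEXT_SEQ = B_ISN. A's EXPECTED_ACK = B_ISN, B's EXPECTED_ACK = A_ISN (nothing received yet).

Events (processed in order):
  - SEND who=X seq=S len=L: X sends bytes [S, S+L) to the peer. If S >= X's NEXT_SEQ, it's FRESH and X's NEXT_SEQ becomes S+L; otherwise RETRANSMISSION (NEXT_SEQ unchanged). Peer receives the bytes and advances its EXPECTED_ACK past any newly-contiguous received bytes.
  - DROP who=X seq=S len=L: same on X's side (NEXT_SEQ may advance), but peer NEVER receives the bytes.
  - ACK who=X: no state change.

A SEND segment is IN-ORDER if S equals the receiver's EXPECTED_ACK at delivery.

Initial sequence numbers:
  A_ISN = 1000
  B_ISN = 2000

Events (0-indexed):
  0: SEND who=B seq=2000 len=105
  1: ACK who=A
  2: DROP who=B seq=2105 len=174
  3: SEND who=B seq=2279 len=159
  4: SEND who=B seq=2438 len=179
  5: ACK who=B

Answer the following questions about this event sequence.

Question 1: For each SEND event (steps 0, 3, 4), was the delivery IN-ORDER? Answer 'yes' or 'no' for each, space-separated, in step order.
Answer: yes no no

Derivation:
Step 0: SEND seq=2000 -> in-order
Step 3: SEND seq=2279 -> out-of-order
Step 4: SEND seq=2438 -> out-of-order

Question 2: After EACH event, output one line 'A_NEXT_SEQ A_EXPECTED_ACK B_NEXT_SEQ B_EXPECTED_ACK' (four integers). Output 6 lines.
1000 2105 2105 1000
1000 2105 2105 1000
1000 2105 2279 1000
1000 2105 2438 1000
1000 2105 2617 1000
1000 2105 2617 1000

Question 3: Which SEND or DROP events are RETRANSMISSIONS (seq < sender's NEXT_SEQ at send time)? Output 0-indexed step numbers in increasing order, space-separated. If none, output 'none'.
Answer: none

Derivation:
Step 0: SEND seq=2000 -> fresh
Step 2: DROP seq=2105 -> fresh
Step 3: SEND seq=2279 -> fresh
Step 4: SEND seq=2438 -> fresh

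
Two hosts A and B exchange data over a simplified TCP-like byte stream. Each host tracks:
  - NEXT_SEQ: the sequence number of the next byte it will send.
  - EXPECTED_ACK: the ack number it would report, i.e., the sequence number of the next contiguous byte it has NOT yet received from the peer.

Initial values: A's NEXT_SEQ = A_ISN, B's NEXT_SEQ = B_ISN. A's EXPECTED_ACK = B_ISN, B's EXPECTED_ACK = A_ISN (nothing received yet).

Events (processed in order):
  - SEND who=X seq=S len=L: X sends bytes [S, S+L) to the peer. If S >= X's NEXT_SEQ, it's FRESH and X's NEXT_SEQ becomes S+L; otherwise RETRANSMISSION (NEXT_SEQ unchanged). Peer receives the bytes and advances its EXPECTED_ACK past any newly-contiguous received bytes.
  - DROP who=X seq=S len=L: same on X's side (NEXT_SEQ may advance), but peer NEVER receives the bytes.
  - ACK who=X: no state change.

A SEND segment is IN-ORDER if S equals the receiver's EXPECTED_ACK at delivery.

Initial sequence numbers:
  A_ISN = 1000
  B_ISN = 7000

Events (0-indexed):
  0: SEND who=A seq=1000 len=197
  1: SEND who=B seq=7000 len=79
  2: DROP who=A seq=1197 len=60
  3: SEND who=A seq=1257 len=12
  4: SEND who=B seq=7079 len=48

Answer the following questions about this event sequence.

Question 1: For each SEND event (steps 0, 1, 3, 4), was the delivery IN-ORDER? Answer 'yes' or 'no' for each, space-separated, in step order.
Answer: yes yes no yes

Derivation:
Step 0: SEND seq=1000 -> in-order
Step 1: SEND seq=7000 -> in-order
Step 3: SEND seq=1257 -> out-of-order
Step 4: SEND seq=7079 -> in-order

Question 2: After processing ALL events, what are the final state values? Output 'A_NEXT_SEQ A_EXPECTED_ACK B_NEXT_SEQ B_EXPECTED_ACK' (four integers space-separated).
After event 0: A_seq=1197 A_ack=7000 B_seq=7000 B_ack=1197
After event 1: A_seq=1197 A_ack=7079 B_seq=7079 B_ack=1197
After event 2: A_seq=1257 A_ack=7079 B_seq=7079 B_ack=1197
After event 3: A_seq=1269 A_ack=7079 B_seq=7079 B_ack=1197
After event 4: A_seq=1269 A_ack=7127 B_seq=7127 B_ack=1197

Answer: 1269 7127 7127 1197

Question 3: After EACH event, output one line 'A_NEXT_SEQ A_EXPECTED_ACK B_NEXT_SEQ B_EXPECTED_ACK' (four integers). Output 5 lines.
1197 7000 7000 1197
1197 7079 7079 1197
1257 7079 7079 1197
1269 7079 7079 1197
1269 7127 7127 1197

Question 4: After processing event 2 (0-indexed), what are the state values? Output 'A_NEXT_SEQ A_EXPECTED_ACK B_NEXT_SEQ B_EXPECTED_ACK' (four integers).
After event 0: A_seq=1197 A_ack=7000 B_seq=7000 B_ack=1197
After event 1: A_seq=1197 A_ack=7079 B_seq=7079 B_ack=1197
After event 2: A_seq=1257 A_ack=7079 B_seq=7079 B_ack=1197

1257 7079 7079 1197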